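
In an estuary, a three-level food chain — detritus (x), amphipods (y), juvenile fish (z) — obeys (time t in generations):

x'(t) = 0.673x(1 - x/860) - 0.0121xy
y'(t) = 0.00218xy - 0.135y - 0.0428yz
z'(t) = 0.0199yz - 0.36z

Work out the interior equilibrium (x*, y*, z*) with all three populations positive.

x* ≈ 580, y* ≈ 18.1, z* ≈ 26.4

From dz/dt = 0: 0.0199y* = 0.36, so y* = 18.1.
From dx/dt = 0: 0.673(1 - x*/860) = 0.0121·18.1, giving x* = 860·(1 - 0.325) = 580.
From dy/dt = 0: 0.00218·580 - 0.135 = 0.0428z*, so z* = 1.13/0.0428 = 26.4.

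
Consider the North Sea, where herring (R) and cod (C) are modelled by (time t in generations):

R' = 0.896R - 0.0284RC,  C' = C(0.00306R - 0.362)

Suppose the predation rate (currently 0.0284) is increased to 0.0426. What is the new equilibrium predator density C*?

C* ≈ 21

At the interior fixed point, setting dR/dt = 0 with R > 0 fixes C* = (prey growth rate)/(RC coefficient) — independent of the other coefficients.
With the change, C* = 0.896/0.0426 = 21; it falls from 31.5.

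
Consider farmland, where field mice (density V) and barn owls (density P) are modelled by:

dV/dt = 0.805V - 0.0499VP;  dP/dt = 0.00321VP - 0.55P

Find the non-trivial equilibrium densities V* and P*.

Set dP/dt = 0 with P > 0: 0.00321V - 0.55 = 0, so V* = 0.55/0.00321 = 171.
Set dV/dt = 0 with V > 0: 0.805 - 0.0499P = 0, so P* = 0.805/0.0499 = 16.1.

V* ≈ 171, P* ≈ 16.1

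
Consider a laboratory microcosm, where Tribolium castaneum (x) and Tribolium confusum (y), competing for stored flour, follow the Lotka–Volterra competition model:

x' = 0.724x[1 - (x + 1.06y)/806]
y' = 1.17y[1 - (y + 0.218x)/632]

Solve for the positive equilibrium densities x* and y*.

Setting both brackets to zero gives the nullclines x + 1.06y = 806 and 0.218x + y = 632.
Substituting y = 632 - 0.218x into the first: x(1 - 1.06·0.218) = 806 - 1.06·632.
So x* = 136/0.769 = 177, and then y* = 632 - 0.218·177 = 593.

x* ≈ 177, y* ≈ 593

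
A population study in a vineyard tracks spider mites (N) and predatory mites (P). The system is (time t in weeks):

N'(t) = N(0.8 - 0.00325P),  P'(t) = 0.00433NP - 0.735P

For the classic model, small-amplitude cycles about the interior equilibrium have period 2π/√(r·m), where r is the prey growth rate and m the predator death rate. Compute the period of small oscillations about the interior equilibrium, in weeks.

T ≈ 8.19 weeks

Here r = 0.8 and m = 0.735, so r·m = 0.588.
ω = √0.588 = 0.767 per week, hence T = 2π/ω ≈ 8.19 weeks.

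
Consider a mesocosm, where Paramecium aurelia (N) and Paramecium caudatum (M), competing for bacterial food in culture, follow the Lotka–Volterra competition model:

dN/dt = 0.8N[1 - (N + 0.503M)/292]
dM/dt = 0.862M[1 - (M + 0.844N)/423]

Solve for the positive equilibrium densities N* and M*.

Setting both brackets to zero gives the nullclines N + 0.503M = 292 and 0.844N + M = 423.
Substituting M = 423 - 0.844N into the first: N(1 - 0.503·0.844) = 292 - 0.503·423.
So N* = 79.2/0.575 = 138, and then M* = 423 - 0.844·138 = 307.

N* ≈ 138, M* ≈ 307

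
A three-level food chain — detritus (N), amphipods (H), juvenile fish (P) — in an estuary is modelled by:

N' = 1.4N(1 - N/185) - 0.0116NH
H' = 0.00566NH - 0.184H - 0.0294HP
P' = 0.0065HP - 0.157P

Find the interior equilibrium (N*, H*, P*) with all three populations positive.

N* ≈ 148, H* ≈ 24.2, P* ≈ 22.2

From dP/dt = 0: 0.0065H* = 0.157, so H* = 24.2.
From dN/dt = 0: 1.4(1 - N*/185) = 0.0116·24.2, giving N* = 185·(1 - 0.2) = 148.
From dH/dt = 0: 0.00566·148 - 0.184 = 0.0294P*, so P* = 0.654/0.0294 = 22.2.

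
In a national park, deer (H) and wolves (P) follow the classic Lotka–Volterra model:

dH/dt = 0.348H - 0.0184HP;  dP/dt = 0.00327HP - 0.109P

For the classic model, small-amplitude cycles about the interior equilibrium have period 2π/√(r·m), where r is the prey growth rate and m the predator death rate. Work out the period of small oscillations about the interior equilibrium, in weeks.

Here r = 0.348 and m = 0.109, so r·m = 0.0379.
ω = √0.0379 = 0.195 per week, hence T = 2π/ω ≈ 32.3 weeks.

T ≈ 32.3 weeks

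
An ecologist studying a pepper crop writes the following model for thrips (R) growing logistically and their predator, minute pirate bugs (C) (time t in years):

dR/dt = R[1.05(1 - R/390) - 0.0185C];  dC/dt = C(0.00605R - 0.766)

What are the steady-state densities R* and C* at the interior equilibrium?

From dC/dt = 0 with C > 0: 0.00605R* = 0.766, so R* = 127.
Substitute into dR/dt = 0: 1.05(1 - 127/390) = 0.0185C*.
The bracket is 0.675, giving C* = 0.709/0.0185 = 38.3.

R* ≈ 127, C* ≈ 38.3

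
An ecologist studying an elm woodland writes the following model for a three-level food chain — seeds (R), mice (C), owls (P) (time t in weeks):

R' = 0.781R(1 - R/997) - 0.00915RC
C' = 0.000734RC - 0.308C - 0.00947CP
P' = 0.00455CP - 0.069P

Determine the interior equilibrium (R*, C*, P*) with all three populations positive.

R* ≈ 820, C* ≈ 15.2, P* ≈ 31

From dP/dt = 0: 0.00455C* = 0.069, so C* = 15.2.
From dR/dt = 0: 0.781(1 - R*/997) = 0.00915·15.2, giving R* = 997·(1 - 0.178) = 820.
From dC/dt = 0: 0.000734·820 - 0.308 = 0.00947P*, so P* = 0.294/0.00947 = 31.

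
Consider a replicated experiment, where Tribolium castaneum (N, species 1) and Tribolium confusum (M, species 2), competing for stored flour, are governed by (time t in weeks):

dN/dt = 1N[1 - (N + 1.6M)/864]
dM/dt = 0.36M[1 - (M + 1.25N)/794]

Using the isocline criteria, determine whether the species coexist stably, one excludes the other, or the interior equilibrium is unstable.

Compare the nullcline intercepts: K1/α12 = 864/1.6 = 540 < K2 = 794; K2/α21 = 794/1.25 = 635 < K1 = 864.
Since both are reversed, neither can invade when rare; the interior point is a saddle.

unstable coexistence (outcome depends on initial conditions)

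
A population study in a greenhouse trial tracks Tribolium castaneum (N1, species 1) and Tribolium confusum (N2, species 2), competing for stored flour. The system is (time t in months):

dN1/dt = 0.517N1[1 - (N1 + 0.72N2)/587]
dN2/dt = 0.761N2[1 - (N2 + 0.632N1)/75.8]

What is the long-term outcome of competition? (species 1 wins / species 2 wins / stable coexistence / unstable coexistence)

species 1 excludes species 2

Compare the nullcline intercepts: K1/α12 = 587/0.72 = 815 > K2 = 75.8; K2/α21 = 75.8/0.632 = 120 < K1 = 587.
Since the inequalities point opposite ways, species 1 can invade but species 2 cannot.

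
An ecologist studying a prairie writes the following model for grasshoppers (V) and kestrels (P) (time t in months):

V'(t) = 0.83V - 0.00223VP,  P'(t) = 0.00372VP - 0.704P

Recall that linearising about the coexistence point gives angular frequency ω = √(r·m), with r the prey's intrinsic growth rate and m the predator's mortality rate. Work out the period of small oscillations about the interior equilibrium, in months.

Here r = 0.83 and m = 0.704, so r·m = 0.584.
ω = √0.584 = 0.764 per month, hence T = 2π/ω ≈ 8.22 months.

T ≈ 8.22 months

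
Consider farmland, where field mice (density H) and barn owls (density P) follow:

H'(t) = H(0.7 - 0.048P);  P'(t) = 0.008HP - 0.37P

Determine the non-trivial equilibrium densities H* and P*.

Set dP/dt = 0 with P > 0: 0.008H - 0.37 = 0, so H* = 0.37/0.008 = 46.2.
Set dH/dt = 0 with H > 0: 0.7 - 0.048P = 0, so P* = 0.7/0.048 = 14.6.

H* ≈ 46.2, P* ≈ 14.6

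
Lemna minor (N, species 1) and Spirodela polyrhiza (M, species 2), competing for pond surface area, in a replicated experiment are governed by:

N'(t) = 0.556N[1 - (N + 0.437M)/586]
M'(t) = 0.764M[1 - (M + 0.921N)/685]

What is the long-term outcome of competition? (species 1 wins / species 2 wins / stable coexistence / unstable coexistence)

Compare the nullcline intercepts: K1/α12 = 586/0.437 = 1340 > K2 = 685; K2/α21 = 685/0.921 = 744 > K1 = 586.
Since both inequalities hold, each species can invade when rare, so the interior equilibrium is stable.

stable coexistence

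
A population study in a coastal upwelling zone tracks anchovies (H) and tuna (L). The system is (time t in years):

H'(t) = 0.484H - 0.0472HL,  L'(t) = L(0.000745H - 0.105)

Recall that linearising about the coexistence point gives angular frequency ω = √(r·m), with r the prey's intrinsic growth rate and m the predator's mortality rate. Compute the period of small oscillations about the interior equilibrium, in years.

Here r = 0.484 and m = 0.105, so r·m = 0.0508.
ω = √0.0508 = 0.225 per year, hence T = 2π/ω ≈ 27.9 years.

T ≈ 27.9 years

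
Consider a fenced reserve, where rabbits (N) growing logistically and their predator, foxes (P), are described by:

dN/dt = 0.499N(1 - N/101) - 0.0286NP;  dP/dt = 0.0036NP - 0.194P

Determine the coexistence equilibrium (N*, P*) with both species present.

N* ≈ 53.9, P* ≈ 8.14

From dP/dt = 0 with P > 0: 0.0036N* = 0.194, so N* = 53.9.
Substitute into dN/dt = 0: 0.499(1 - 53.9/101) = 0.0286P*.
The bracket is 0.466, giving P* = 0.233/0.0286 = 8.14.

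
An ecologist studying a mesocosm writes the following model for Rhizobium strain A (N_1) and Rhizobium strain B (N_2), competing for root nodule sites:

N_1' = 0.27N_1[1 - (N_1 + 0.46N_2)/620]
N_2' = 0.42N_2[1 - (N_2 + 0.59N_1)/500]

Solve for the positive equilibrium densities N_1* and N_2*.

N_1* ≈ 535, N_2* ≈ 184

Setting both brackets to zero gives the nullclines N_1 + 0.46N_2 = 620 and 0.59N_1 + N_2 = 500.
Substituting N_2 = 500 - 0.59N_1 into the first: N_1(1 - 0.46·0.59) = 620 - 0.46·500.
So N_1* = 390/0.729 = 535, and then N_2* = 500 - 0.59·535 = 184.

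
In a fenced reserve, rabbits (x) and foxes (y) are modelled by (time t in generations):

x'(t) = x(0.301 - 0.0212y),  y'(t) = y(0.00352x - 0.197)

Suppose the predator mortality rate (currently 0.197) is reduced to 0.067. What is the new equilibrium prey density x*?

x* ≈ 19

At the interior fixed point, setting dy/dt = 0 with y > 0 fixes x* = (predator death rate)/(xy coefficient) — independent of the other coefficients.
With the change, x* = 0.067/0.00352 = 19; it falls from 56.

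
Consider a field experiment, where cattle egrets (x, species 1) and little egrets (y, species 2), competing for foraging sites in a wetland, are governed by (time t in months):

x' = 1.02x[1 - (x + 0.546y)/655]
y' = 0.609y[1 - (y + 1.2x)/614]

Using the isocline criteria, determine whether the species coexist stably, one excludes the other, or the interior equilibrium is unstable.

Compare the nullcline intercepts: K1/α12 = 655/0.546 = 1200 > K2 = 614; K2/α21 = 614/1.2 = 512 < K1 = 655.
Since the inequalities point opposite ways, species 1 can invade but species 2 cannot.

species 1 excludes species 2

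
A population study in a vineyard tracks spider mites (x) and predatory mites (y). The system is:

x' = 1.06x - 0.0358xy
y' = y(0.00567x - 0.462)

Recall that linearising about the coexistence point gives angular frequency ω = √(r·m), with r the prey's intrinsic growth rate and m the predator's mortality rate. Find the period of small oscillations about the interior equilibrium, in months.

Here r = 1.06 and m = 0.462, so r·m = 0.49.
ω = √0.49 = 0.7 per month, hence T = 2π/ω ≈ 8.98 months.

T ≈ 8.98 months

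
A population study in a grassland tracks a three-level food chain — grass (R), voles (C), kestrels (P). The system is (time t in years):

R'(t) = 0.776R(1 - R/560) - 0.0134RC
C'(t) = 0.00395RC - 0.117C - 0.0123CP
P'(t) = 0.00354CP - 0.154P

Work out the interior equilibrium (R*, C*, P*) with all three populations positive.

From dP/dt = 0: 0.00354C* = 0.154, so C* = 43.5.
From dR/dt = 0: 0.776(1 - R*/560) = 0.0134·43.5, giving R* = 560·(1 - 0.751) = 139.
From dC/dt = 0: 0.00395·139 - 0.117 = 0.0123P*, so P* = 0.433/0.0123 = 35.2.

R* ≈ 139, C* ≈ 43.5, P* ≈ 35.2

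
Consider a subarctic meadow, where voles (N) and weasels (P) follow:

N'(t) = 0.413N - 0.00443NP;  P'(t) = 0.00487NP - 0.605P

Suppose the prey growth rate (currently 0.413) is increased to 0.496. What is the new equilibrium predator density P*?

At the interior fixed point, setting dN/dt = 0 with N > 0 fixes P* = (prey growth rate)/(NP coefficient) — independent of the other coefficients.
With the change, P* = 0.496/0.00443 = 112; it rises from 93.2.

P* ≈ 112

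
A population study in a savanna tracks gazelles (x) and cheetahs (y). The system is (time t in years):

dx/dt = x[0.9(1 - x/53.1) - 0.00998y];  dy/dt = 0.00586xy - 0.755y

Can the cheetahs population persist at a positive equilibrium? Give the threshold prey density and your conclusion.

Threshold x = 129; K < 129, so no, the predator goes extinct.

The predator equation gives dy/dt > 0 only when x > 0.755/0.00586 = 129.
Without the predator, x → K = 53.1. Since 53.1 < 129, the predator cannot invade.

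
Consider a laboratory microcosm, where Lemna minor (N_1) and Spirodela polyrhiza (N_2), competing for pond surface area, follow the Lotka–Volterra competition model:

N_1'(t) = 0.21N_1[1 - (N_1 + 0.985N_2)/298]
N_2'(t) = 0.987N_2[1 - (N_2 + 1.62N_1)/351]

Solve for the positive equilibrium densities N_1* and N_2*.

N_1* ≈ 80.1, N_2* ≈ 221

Setting both brackets to zero gives the nullclines N_1 + 0.985N_2 = 298 and 1.62N_1 + N_2 = 351.
Substituting N_2 = 351 - 1.62N_1 into the first: N_1(1 - 0.985·1.62) = 298 - 0.985·351.
So N_1* = -47.7/-0.596 = 80.1, and then N_2* = 351 - 1.62·80.1 = 221.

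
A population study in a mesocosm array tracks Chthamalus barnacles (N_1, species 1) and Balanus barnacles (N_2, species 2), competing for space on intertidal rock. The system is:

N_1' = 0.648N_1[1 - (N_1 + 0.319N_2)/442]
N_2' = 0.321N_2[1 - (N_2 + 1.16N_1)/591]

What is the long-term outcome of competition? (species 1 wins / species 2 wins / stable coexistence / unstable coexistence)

stable coexistence

Compare the nullcline intercepts: K1/α12 = 442/0.319 = 1390 > K2 = 591; K2/α21 = 591/1.16 = 509 > K1 = 442.
Since both inequalities hold, each species can invade when rare, so the interior equilibrium is stable.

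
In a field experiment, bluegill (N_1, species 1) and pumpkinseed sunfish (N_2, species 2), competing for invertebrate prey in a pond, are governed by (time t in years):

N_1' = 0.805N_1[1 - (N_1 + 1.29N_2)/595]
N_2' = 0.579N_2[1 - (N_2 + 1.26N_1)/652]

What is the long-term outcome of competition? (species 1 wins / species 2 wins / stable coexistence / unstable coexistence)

Compare the nullcline intercepts: K1/α12 = 595/1.29 = 461 < K2 = 652; K2/α21 = 652/1.26 = 517 < K1 = 595.
Since both are reversed, neither can invade when rare; the interior point is a saddle.

unstable coexistence (outcome depends on initial conditions)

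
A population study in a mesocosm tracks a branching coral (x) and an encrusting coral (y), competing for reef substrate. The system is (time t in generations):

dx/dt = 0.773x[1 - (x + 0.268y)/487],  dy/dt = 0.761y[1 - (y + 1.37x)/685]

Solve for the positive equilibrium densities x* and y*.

x* ≈ 479, y* ≈ 28.1

Setting both brackets to zero gives the nullclines x + 0.268y = 487 and 1.37x + y = 685.
Substituting y = 685 - 1.37x into the first: x(1 - 0.268·1.37) = 487 - 0.268·685.
So x* = 303/0.633 = 479, and then y* = 685 - 1.37·479 = 28.1.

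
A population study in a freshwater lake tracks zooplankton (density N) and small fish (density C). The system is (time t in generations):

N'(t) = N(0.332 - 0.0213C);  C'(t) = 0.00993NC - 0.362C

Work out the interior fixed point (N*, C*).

Set dC/dt = 0 with C > 0: 0.00993N - 0.362 = 0, so N* = 0.362/0.00993 = 36.5.
Set dN/dt = 0 with N > 0: 0.332 - 0.0213C = 0, so C* = 0.332/0.0213 = 15.6.

N* ≈ 36.5, C* ≈ 15.6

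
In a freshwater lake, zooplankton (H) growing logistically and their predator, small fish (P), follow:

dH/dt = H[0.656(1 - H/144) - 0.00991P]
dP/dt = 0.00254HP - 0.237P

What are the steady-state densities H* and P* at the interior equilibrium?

H* ≈ 93.3, P* ≈ 23.3

From dP/dt = 0 with P > 0: 0.00254H* = 0.237, so H* = 93.3.
Substitute into dH/dt = 0: 0.656(1 - 93.3/144) = 0.00991P*.
The bracket is 0.352, giving P* = 0.231/0.00991 = 23.3.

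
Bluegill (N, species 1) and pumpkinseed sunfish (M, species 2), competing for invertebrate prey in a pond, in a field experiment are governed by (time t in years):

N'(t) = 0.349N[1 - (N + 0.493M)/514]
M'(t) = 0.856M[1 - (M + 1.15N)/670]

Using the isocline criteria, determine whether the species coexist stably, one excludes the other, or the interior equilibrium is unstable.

Compare the nullcline intercepts: K1/α12 = 514/0.493 = 1040 > K2 = 670; K2/α21 = 670/1.15 = 583 > K1 = 514.
Since both inequalities hold, each species can invade when rare, so the interior equilibrium is stable.

stable coexistence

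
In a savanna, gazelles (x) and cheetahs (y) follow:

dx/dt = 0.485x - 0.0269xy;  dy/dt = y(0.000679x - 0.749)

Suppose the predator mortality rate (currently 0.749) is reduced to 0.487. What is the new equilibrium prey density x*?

x* ≈ 717

At the interior fixed point, setting dy/dt = 0 with y > 0 fixes x* = (predator death rate)/(xy coefficient) — independent of the other coefficients.
With the change, x* = 0.487/0.000679 = 717; it falls from 1100.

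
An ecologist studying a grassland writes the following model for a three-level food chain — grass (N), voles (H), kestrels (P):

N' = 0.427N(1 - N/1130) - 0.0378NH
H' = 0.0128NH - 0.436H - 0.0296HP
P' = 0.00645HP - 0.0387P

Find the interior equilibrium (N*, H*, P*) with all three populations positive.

N* ≈ 530, H* ≈ 6, P* ≈ 214

From dP/dt = 0: 0.00645H* = 0.0387, so H* = 6.
From dN/dt = 0: 0.427(1 - N*/1130) = 0.0378·6, giving N* = 1130·(1 - 0.531) = 530.
From dH/dt = 0: 0.0128·530 - 0.436 = 0.0296P*, so P* = 6.35/0.0296 = 214.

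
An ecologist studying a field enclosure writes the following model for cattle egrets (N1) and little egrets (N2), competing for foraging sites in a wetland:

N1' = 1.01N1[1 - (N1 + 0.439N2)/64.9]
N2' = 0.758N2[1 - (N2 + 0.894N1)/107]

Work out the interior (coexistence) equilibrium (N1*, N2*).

Setting both brackets to zero gives the nullclines N1 + 0.439N2 = 64.9 and 0.894N1 + N2 = 107.
Substituting N2 = 107 - 0.894N1 into the first: N1(1 - 0.439·0.894) = 64.9 - 0.439·107.
So N1* = 17.9/0.608 = 29.5, and then N2* = 107 - 0.894·29.5 = 80.6.

N1* ≈ 29.5, N2* ≈ 80.6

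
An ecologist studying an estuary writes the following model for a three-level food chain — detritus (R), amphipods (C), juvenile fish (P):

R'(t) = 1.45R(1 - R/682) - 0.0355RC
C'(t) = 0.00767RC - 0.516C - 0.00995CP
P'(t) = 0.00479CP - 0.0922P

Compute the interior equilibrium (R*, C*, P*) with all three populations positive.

From dP/dt = 0: 0.00479C* = 0.0922, so C* = 19.2.
From dR/dt = 0: 1.45(1 - R*/682) = 0.0355·19.2, giving R* = 682·(1 - 0.471) = 361.
From dC/dt = 0: 0.00767·361 - 0.516 = 0.00995P*, so P* = 2.25/0.00995 = 226.

R* ≈ 361, C* ≈ 19.2, P* ≈ 226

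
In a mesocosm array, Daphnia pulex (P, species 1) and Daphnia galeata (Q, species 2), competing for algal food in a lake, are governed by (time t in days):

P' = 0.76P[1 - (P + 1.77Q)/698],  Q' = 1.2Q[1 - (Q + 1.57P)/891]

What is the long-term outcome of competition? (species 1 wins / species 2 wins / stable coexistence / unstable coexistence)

Compare the nullcline intercepts: K1/α12 = 698/1.77 = 394 < K2 = 891; K2/α21 = 891/1.57 = 568 < K1 = 698.
Since both are reversed, neither can invade when rare; the interior point is a saddle.

unstable coexistence (outcome depends on initial conditions)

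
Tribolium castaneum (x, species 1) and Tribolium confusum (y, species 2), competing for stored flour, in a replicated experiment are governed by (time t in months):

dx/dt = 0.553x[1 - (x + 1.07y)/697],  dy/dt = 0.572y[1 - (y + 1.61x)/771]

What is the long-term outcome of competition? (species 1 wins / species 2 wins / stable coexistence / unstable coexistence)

unstable coexistence (outcome depends on initial conditions)

Compare the nullcline intercepts: K1/α12 = 697/1.07 = 651 < K2 = 771; K2/α21 = 771/1.61 = 479 < K1 = 697.
Since both are reversed, neither can invade when rare; the interior point is a saddle.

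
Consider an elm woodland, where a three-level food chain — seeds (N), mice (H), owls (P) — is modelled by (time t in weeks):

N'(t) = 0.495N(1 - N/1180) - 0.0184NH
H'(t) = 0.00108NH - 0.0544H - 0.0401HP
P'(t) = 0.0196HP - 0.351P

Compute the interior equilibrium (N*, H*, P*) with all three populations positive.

From dP/dt = 0: 0.0196H* = 0.351, so H* = 17.9.
From dN/dt = 0: 0.495(1 - N*/1180) = 0.0184·17.9, giving N* = 1180·(1 - 0.666) = 395.
From dH/dt = 0: 0.00108·395 - 0.0544 = 0.0401P*, so P* = 0.372/0.0401 = 9.27.

N* ≈ 395, H* ≈ 17.9, P* ≈ 9.27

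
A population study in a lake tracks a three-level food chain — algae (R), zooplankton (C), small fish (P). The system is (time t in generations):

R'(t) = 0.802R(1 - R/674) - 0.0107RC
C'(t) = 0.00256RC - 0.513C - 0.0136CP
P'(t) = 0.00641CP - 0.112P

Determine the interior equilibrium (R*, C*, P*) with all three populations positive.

R* ≈ 517, C* ≈ 17.5, P* ≈ 59.6

From dP/dt = 0: 0.00641C* = 0.112, so C* = 17.5.
From dR/dt = 0: 0.802(1 - R*/674) = 0.0107·17.5, giving R* = 674·(1 - 0.233) = 517.
From dC/dt = 0: 0.00256·517 - 0.513 = 0.0136P*, so P* = 0.81/0.0136 = 59.6.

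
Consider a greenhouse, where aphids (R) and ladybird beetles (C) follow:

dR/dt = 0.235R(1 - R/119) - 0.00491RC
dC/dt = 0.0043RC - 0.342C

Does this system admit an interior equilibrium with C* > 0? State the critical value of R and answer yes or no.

The predator equation gives dC/dt > 0 only when R > 0.342/0.0043 = 79.5.
Without the predator, R → K = 119. Since 119 > 79.5, the predator can invade and persist.

Threshold R = 79.5; K > 79.5, so yes, the predator persists.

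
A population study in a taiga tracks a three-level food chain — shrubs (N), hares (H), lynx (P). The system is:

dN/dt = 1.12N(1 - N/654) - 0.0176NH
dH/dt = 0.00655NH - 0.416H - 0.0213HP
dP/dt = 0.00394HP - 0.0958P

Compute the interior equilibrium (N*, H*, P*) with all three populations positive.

From dP/dt = 0: 0.00394H* = 0.0958, so H* = 24.3.
From dN/dt = 0: 1.12(1 - N*/654) = 0.0176·24.3, giving N* = 654·(1 - 0.382) = 404.
From dH/dt = 0: 0.00655·404 - 0.416 = 0.0213P*, so P* = 2.23/0.0213 = 105.

N* ≈ 404, H* ≈ 24.3, P* ≈ 105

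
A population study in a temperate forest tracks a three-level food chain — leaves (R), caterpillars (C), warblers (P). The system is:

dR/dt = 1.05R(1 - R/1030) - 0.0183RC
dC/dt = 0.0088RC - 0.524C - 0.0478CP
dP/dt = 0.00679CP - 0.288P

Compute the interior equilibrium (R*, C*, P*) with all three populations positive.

From dP/dt = 0: 0.00679C* = 0.288, so C* = 42.4.
From dR/dt = 0: 1.05(1 - R*/1030) = 0.0183·42.4, giving R* = 1030·(1 - 0.739) = 269.
From dC/dt = 0: 0.0088·269 - 0.524 = 0.0478P*, so P* = 1.84/0.0478 = 38.5.

R* ≈ 269, C* ≈ 42.4, P* ≈ 38.5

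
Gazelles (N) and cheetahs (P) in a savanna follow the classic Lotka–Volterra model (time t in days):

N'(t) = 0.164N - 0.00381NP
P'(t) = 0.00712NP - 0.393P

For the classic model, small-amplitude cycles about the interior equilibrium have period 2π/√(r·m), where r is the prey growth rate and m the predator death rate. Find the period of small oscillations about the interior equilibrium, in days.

Here r = 0.164 and m = 0.393, so r·m = 0.0645.
ω = √0.0645 = 0.254 per day, hence T = 2π/ω ≈ 24.7 days.

T ≈ 24.7 days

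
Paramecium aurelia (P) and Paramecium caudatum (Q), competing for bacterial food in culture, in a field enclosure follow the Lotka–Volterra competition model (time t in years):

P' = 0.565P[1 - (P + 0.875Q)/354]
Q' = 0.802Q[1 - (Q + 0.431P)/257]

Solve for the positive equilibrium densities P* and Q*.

Setting both brackets to zero gives the nullclines P + 0.875Q = 354 and 0.431P + Q = 257.
Substituting Q = 257 - 0.431P into the first: P(1 - 0.875·0.431) = 354 - 0.875·257.
So P* = 129/0.623 = 207, and then Q* = 257 - 0.431·207 = 168.

P* ≈ 207, Q* ≈ 168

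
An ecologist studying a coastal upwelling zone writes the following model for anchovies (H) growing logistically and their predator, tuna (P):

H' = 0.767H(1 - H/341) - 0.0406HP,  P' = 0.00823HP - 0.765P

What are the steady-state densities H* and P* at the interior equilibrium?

H* ≈ 93, P* ≈ 13.7

From dP/dt = 0 with P > 0: 0.00823H* = 0.765, so H* = 93.
Substitute into dH/dt = 0: 0.767(1 - 93/341) = 0.0406P*.
The bracket is 0.727, giving P* = 0.558/0.0406 = 13.7.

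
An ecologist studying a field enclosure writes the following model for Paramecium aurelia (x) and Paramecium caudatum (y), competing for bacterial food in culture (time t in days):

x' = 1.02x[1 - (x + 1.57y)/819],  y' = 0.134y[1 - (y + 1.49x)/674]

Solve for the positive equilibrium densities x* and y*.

Setting both brackets to zero gives the nullclines x + 1.57y = 819 and 1.49x + y = 674.
Substituting y = 674 - 1.49x into the first: x(1 - 1.57·1.49) = 819 - 1.57·674.
So x* = -239/-1.34 = 179, and then y* = 674 - 1.49·179 = 408.

x* ≈ 179, y* ≈ 408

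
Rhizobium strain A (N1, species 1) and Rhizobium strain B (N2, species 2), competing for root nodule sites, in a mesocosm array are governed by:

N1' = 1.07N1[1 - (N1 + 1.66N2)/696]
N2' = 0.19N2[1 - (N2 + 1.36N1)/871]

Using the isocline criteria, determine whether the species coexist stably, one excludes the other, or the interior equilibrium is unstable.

unstable coexistence (outcome depends on initial conditions)

Compare the nullcline intercepts: K1/α12 = 696/1.66 = 419 < K2 = 871; K2/α21 = 871/1.36 = 640 < K1 = 696.
Since both are reversed, neither can invade when rare; the interior point is a saddle.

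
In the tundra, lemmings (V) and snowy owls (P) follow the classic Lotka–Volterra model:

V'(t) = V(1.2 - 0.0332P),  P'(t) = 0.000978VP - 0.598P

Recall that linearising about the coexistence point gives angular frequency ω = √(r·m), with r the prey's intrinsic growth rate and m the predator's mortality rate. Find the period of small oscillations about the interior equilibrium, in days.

Here r = 1.2 and m = 0.598, so r·m = 0.718.
ω = √0.718 = 0.847 per day, hence T = 2π/ω ≈ 7.42 days.

T ≈ 7.42 days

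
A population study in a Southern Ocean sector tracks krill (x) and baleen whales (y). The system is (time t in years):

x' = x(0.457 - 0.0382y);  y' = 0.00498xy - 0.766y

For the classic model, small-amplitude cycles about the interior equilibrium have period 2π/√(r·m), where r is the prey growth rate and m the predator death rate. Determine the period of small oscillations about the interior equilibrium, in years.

T ≈ 10.6 years

Here r = 0.457 and m = 0.766, so r·m = 0.35.
ω = √0.35 = 0.592 per year, hence T = 2π/ω ≈ 10.6 years.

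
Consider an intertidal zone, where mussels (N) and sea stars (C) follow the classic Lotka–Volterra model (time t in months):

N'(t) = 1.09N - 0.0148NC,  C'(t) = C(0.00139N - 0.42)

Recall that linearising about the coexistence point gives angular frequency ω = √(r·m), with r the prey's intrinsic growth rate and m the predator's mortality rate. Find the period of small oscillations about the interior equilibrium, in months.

T ≈ 9.29 months

Here r = 1.09 and m = 0.42, so r·m = 0.458.
ω = √0.458 = 0.677 per month, hence T = 2π/ω ≈ 9.29 months.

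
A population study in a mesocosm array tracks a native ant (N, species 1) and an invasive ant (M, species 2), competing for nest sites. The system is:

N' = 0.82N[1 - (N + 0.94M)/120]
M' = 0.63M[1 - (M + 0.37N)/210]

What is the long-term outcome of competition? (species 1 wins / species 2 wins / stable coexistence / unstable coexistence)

species 2 excludes species 1

Compare the nullcline intercepts: K1/α12 = 120/0.94 = 128 < K2 = 210; K2/α21 = 210/0.37 = 568 > K1 = 120.
Since the inequalities point opposite ways, species 2 can invade but species 1 cannot.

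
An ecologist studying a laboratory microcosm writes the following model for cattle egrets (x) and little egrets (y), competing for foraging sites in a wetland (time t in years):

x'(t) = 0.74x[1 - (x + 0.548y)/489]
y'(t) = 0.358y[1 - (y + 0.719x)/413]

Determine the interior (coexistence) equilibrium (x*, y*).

Setting both brackets to zero gives the nullclines x + 0.548y = 489 and 0.719x + y = 413.
Substituting y = 413 - 0.719x into the first: x(1 - 0.548·0.719) = 489 - 0.548·413.
So x* = 263/0.606 = 433, and then y* = 413 - 0.719·433 = 101.

x* ≈ 433, y* ≈ 101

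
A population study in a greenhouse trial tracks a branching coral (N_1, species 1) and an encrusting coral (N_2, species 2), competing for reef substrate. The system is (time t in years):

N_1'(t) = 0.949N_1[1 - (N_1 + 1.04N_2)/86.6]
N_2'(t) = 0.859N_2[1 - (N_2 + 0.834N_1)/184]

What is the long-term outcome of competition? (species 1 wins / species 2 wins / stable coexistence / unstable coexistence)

species 2 excludes species 1

Compare the nullcline intercepts: K1/α12 = 86.6/1.04 = 83.3 < K2 = 184; K2/α21 = 184/0.834 = 221 > K1 = 86.6.
Since the inequalities point opposite ways, species 2 can invade but species 1 cannot.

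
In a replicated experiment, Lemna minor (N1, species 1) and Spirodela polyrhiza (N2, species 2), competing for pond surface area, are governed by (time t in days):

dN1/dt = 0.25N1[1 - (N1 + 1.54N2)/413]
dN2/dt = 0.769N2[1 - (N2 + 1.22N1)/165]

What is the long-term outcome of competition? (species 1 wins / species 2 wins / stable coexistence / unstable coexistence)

species 1 excludes species 2

Compare the nullcline intercepts: K1/α12 = 413/1.54 = 268 > K2 = 165; K2/α21 = 165/1.22 = 135 < K1 = 413.
Since the inequalities point opposite ways, species 1 can invade but species 2 cannot.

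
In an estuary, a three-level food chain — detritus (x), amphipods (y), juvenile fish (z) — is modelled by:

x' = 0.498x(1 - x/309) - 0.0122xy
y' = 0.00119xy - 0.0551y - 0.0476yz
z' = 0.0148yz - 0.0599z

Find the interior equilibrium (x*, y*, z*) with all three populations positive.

From dz/dt = 0: 0.0148y* = 0.0599, so y* = 4.05.
From dx/dt = 0: 0.498(1 - x*/309) = 0.0122·4.05, giving x* = 309·(1 - 0.0992) = 278.
From dy/dt = 0: 0.00119·278 - 0.0551 = 0.0476z*, so z* = 0.276/0.0476 = 5.8.

x* ≈ 278, y* ≈ 4.05, z* ≈ 5.8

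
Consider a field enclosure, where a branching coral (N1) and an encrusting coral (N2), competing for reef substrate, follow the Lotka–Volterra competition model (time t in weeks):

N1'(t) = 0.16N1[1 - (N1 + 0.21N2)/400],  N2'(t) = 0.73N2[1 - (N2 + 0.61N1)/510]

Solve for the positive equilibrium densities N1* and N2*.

N1* ≈ 336, N2* ≈ 305

Setting both brackets to zero gives the nullclines N1 + 0.21N2 = 400 and 0.61N1 + N2 = 510.
Substituting N2 = 510 - 0.61N1 into the first: N1(1 - 0.21·0.61) = 400 - 0.21·510.
So N1* = 293/0.872 = 336, and then N2* = 510 - 0.61·336 = 305.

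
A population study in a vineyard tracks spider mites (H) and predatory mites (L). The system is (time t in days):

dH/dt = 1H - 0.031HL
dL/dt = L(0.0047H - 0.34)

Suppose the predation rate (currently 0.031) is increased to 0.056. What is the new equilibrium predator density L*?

L* ≈ 17.9

At the interior fixed point, setting dH/dt = 0 with H > 0 fixes L* = (prey growth rate)/(HL coefficient) — independent of the other coefficients.
With the change, L* = 1/0.056 = 17.9; it falls from 32.3.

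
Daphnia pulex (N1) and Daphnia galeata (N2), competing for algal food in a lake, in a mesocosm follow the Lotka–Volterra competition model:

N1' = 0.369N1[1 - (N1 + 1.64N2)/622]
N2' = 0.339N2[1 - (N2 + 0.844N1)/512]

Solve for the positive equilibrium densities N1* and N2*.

Setting both brackets to zero gives the nullclines N1 + 1.64N2 = 622 and 0.844N1 + N2 = 512.
Substituting N2 = 512 - 0.844N1 into the first: N1(1 - 1.64·0.844) = 622 - 1.64·512.
So N1* = -218/-0.384 = 567, and then N2* = 512 - 0.844·567 = 33.8.

N1* ≈ 567, N2* ≈ 33.8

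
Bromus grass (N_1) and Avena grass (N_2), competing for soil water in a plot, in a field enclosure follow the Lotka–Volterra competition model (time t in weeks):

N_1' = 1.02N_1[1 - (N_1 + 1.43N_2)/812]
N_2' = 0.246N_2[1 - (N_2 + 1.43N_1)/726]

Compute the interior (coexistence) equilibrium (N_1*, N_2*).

Setting both brackets to zero gives the nullclines N_1 + 1.43N_2 = 812 and 1.43N_1 + N_2 = 726.
Substituting N_2 = 726 - 1.43N_1 into the first: N_1(1 - 1.43·1.43) = 812 - 1.43·726.
So N_1* = -226/-1.04 = 216, and then N_2* = 726 - 1.43·216 = 416.

N_1* ≈ 216, N_2* ≈ 416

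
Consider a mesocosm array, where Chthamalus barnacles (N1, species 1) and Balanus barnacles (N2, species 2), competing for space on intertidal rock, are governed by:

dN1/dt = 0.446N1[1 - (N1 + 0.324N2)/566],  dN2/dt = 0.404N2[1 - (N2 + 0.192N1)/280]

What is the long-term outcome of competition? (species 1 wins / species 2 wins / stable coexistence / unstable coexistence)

stable coexistence

Compare the nullcline intercepts: K1/α12 = 566/0.324 = 1750 > K2 = 280; K2/α21 = 280/0.192 = 1460 > K1 = 566.
Since both inequalities hold, each species can invade when rare, so the interior equilibrium is stable.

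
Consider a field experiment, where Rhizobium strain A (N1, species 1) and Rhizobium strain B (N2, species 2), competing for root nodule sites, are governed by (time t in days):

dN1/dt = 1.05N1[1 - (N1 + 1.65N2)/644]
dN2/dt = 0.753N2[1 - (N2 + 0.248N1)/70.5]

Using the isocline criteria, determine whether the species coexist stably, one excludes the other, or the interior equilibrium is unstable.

species 1 excludes species 2

Compare the nullcline intercepts: K1/α12 = 644/1.65 = 390 > K2 = 70.5; K2/α21 = 70.5/0.248 = 284 < K1 = 644.
Since the inequalities point opposite ways, species 1 can invade but species 2 cannot.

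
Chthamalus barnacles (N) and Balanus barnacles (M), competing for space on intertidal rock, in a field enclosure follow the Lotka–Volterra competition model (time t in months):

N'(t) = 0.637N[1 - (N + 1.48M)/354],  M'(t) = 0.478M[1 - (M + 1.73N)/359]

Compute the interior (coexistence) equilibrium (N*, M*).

Setting both brackets to zero gives the nullclines N + 1.48M = 354 and 1.73N + M = 359.
Substituting M = 359 - 1.73N into the first: N(1 - 1.48·1.73) = 354 - 1.48·359.
So N* = -177/-1.56 = 114, and then M* = 359 - 1.73·114 = 162.

N* ≈ 114, M* ≈ 162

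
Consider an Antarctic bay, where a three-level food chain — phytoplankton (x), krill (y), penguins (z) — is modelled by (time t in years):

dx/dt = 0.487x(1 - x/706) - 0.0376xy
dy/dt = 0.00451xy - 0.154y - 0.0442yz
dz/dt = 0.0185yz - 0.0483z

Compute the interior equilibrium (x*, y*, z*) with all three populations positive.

x* ≈ 564, y* ≈ 2.61, z* ≈ 54

From dz/dt = 0: 0.0185y* = 0.0483, so y* = 2.61.
From dx/dt = 0: 0.487(1 - x*/706) = 0.0376·2.61, giving x* = 706·(1 - 0.202) = 564.
From dy/dt = 0: 0.00451·564 - 0.154 = 0.0442z*, so z* = 2.39/0.0442 = 54.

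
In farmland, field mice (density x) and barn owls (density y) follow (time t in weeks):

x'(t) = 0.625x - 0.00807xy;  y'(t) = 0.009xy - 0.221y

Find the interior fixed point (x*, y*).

x* ≈ 24.6, y* ≈ 77.4

Set dy/dt = 0 with y > 0: 0.009x - 0.221 = 0, so x* = 0.221/0.009 = 24.6.
Set dx/dt = 0 with x > 0: 0.625 - 0.00807y = 0, so y* = 0.625/0.00807 = 77.4.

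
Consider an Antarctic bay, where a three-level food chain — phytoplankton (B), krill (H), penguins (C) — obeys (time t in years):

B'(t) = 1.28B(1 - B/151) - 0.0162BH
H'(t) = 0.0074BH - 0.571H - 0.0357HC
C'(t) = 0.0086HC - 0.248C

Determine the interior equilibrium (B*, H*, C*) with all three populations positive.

B* ≈ 95.9, H* ≈ 28.8, C* ≈ 3.88

From dC/dt = 0: 0.0086H* = 0.248, so H* = 28.8.
From dB/dt = 0: 1.28(1 - B*/151) = 0.0162·28.8, giving B* = 151·(1 - 0.365) = 95.9.
From dH/dt = 0: 0.0074·95.9 - 0.571 = 0.0357C*, so C* = 0.139/0.0357 = 3.88.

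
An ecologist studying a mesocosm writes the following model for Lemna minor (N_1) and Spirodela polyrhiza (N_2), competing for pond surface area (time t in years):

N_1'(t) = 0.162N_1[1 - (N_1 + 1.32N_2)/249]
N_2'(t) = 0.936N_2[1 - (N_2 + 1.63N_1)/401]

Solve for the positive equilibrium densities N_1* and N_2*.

N_1* ≈ 243, N_2* ≈ 4.23

Setting both brackets to zero gives the nullclines N_1 + 1.32N_2 = 249 and 1.63N_1 + N_2 = 401.
Substituting N_2 = 401 - 1.63N_1 into the first: N_1(1 - 1.32·1.63) = 249 - 1.32·401.
So N_1* = -280/-1.15 = 243, and then N_2* = 401 - 1.63·243 = 4.23.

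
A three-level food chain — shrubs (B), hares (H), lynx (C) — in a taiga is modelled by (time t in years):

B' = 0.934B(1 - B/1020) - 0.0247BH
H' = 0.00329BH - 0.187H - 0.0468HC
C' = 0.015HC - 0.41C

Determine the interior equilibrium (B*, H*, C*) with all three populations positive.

B* ≈ 283, H* ≈ 27.3, C* ≈ 15.9

From dC/dt = 0: 0.015H* = 0.41, so H* = 27.3.
From dB/dt = 0: 0.934(1 - B*/1020) = 0.0247·27.3, giving B* = 1020·(1 - 0.723) = 283.
From dH/dt = 0: 0.00329·283 - 0.187 = 0.0468C*, so C* = 0.743/0.0468 = 15.9.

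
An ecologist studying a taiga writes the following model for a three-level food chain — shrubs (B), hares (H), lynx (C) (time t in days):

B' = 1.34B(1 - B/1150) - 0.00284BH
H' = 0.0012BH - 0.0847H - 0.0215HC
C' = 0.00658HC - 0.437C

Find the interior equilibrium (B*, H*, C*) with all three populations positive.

B* ≈ 988, H* ≈ 66.4, C* ≈ 51.2

From dC/dt = 0: 0.00658H* = 0.437, so H* = 66.4.
From dB/dt = 0: 1.34(1 - B*/1150) = 0.00284·66.4, giving B* = 1150·(1 - 0.141) = 988.
From dH/dt = 0: 0.0012·988 - 0.0847 = 0.0215C*, so C* = 1.1/0.0215 = 51.2.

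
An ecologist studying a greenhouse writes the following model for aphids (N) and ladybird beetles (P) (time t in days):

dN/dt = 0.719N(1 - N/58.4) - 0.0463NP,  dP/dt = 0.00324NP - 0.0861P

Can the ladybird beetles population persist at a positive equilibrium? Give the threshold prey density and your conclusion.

The predator equation gives dP/dt > 0 only when N > 0.0861/0.00324 = 26.6.
Without the predator, N → K = 58.4. Since 58.4 > 26.6, the predator can invade and persist.

Threshold N = 26.6; K > 26.6, so yes, the predator persists.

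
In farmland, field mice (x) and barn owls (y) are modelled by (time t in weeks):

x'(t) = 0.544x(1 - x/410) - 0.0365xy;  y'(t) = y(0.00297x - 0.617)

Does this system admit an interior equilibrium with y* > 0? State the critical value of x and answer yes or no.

The predator equation gives dy/dt > 0 only when x > 0.617/0.00297 = 208.
Without the predator, x → K = 410. Since 410 > 208, the predator can invade and persist.

Threshold x = 208; K > 208, so yes, the predator persists.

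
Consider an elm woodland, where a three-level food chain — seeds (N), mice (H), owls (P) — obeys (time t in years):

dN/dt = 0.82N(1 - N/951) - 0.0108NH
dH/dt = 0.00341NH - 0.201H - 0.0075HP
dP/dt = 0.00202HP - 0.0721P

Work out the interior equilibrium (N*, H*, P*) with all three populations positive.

N* ≈ 504, H* ≈ 35.7, P* ≈ 202

From dP/dt = 0: 0.00202H* = 0.0721, so H* = 35.7.
From dN/dt = 0: 0.82(1 - N*/951) = 0.0108·35.7, giving N* = 951·(1 - 0.47) = 504.
From dH/dt = 0: 0.00341·504 - 0.201 = 0.0075P*, so P* = 1.52/0.0075 = 202.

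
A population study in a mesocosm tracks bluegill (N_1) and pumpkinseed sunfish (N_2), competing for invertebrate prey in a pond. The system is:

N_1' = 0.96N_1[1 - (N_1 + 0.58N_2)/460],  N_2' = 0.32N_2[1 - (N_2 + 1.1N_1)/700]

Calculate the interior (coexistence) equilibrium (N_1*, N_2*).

N_1* ≈ 149, N_2* ≈ 536

Setting both brackets to zero gives the nullclines N_1 + 0.58N_2 = 460 and 1.1N_1 + N_2 = 700.
Substituting N_2 = 700 - 1.1N_1 into the first: N_1(1 - 0.58·1.1) = 460 - 0.58·700.
So N_1* = 54/0.362 = 149, and then N_2* = 700 - 1.1·149 = 536.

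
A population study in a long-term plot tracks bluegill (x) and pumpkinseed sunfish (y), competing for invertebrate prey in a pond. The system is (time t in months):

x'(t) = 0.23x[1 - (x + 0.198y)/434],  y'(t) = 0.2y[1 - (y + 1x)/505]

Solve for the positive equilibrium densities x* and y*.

Setting both brackets to zero gives the nullclines x + 0.198y = 434 and 1x + y = 505.
Substituting y = 505 - 1x into the first: x(1 - 0.198·1) = 434 - 0.198·505.
So x* = 334/0.802 = 416, and then y* = 505 - 1·416 = 88.5.

x* ≈ 416, y* ≈ 88.5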